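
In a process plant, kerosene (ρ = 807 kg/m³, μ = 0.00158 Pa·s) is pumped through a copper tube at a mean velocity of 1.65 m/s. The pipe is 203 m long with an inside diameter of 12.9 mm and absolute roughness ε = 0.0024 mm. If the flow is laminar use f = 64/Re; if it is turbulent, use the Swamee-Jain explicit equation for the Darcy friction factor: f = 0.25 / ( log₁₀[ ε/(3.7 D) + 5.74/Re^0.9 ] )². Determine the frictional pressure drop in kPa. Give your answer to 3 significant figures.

ΔP ≈ 529 kPa

Reynolds number Re = ρVD/μ = 807 · 1.65 · 0.0129 / 0.00158 = 1.087e+04.
Re > 4000 → turbulent. Relative roughness ε/D = 2.4e-06/0.0129 = 0.000186. Swamee-Jain: f = 0.25/(log₁₀[0.000186/3.7 + 5.74/1.087e+04^0.9])² = 0.25/(log₁₀[5.03e-05 + 0.00134])² = 0.25/(-2.858)² = 0.03061.
Darcy-Weisbach: ΔP = f(L/D)(ρV²/2) = 0.03061·(203/0.0129)·(807·1.65²/2) = 0.03061·1.574e+04·1099 = 5.292e+05 Pa.
ΔP = 5.292e+05 Pa = 529 kPa.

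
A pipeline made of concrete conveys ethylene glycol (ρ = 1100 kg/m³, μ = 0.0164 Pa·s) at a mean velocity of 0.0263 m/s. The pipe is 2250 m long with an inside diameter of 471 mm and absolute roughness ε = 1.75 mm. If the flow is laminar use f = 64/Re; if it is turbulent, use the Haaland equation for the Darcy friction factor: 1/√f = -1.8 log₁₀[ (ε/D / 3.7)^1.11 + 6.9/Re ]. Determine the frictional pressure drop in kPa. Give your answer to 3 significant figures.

Reynolds number Re = ρVD/μ = 1100 · 0.0263 · 0.471 / 0.0164 = 830.9.
Re < 2300 → laminar flow, so f = 64/Re = 64/830.9 = 0.07703 (the turbulent correlation is not needed).
Darcy-Weisbach: ΔP = f(L/D)(ρV²/2) = 0.07703·(2250/0.471)·(1100·0.0263²/2) = 0.07703·4777·0.3804 = 140 Pa.
ΔP = 140 Pa = 0.140 kPa.

ΔP ≈ 0.140 kPa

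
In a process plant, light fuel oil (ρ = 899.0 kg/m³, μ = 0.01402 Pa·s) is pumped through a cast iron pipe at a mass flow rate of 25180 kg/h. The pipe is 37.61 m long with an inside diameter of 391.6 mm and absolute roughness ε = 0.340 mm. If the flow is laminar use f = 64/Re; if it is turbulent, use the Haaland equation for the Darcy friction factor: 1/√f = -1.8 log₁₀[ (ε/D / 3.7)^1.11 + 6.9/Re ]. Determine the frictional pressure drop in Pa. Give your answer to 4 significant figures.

ΔP ≈ 7.108 Pa

ṁ = 25180 kg/h = 25180/3600 = 6.994 kg/s.
A = πD²/4 = π(0.3916)²/4 = 0.1204 m²; mean velocity V = ṁ/(ρA) = 6.994/(899 · 0.1204) = 0.0646 m/s.
Reynolds number Re = ρVD/μ = 899 · 0.0646 · 0.3916 / 0.014 = 1622.
Re < 2300 → laminar flow, so f = 64/Re = 64/1622 = 0.03946 (the turbulent correlation is not needed).
Darcy-Weisbach: ΔP = f(L/D)(ρV²/2) = 0.03946·(37.61/0.3916)·(899·0.0646²/2) = 0.03946·96.04·1.876 = 7.108 Pa.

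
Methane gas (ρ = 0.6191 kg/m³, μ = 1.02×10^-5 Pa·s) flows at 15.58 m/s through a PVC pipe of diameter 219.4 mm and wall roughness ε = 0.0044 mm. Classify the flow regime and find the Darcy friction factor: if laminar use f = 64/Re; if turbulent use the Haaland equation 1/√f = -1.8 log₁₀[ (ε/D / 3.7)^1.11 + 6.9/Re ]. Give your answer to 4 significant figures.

f ≈ 0.01552

Re = ρVD/μ = 0.6191·15.58·0.2194/1.02e-05 = 2.075e+05.
Re > 4000 → turbulent. ε/D = 4.4e-06/0.2194 = 2.01e-05; Haaland: 1/√f = -1.8 log₁₀[1.43e-06 + 3.33e-05] = 8.028, so f = 0.01552.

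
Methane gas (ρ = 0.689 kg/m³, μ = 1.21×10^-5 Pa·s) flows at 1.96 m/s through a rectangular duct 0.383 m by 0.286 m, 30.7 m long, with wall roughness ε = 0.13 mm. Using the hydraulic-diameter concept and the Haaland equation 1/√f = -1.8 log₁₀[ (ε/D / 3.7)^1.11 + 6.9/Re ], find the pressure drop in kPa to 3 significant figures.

ΔP ≈ 0.00289 kPa

Hydraulic diameter D_h = 4A/P = 4·(0.383·0.286)/(2·(0.383+0.286)) = 0.4382/1.338 = 0.3275 m.
Re = ρVD_h/μ = 0.689·1.96·0.3275/1.21e-05 = 3.655e+04.
ε/D_h = 0.00013/0.3275 = 0.000397; Haaland gives 1/√f = -1.8 log₁₀[3.93e-05+0.000189] = 6.556, so f = 0.02327.
ΔP = f(L/D_h)(ρV²/2) = 0.02327·30.7/0.3275·1.323 = 2.887 Pa.
ΔP = 0.00289 kPa.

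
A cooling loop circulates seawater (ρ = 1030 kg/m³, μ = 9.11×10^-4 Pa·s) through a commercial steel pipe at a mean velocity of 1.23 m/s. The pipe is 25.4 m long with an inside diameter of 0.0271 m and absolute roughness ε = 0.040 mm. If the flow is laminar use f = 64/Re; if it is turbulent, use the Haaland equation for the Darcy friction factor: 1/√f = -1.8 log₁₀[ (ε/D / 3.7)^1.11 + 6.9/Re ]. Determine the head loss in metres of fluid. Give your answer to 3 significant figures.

Reynolds number Re = ρVD/μ = 1030 · 1.23 · 0.0271 / 0.000911 = 3.769e+04.
Re > 4000 → turbulent. Relative roughness ε/D = 4e-05/0.0271 = 0.00148. Haaland: 1/√f = -1.8 log₁₀[(0.00148/3.7)^1.11 + 6.9/3.769e+04] = -1.8 log₁₀[0.000169 + 0.000183] = 6.217, so f = 0.02587.
Darcy-Weisbach: ΔP = f(L/D)(ρV²/2) = 0.02587·(25.4/0.0271)·(1030·1.23²/2) = 0.02587·937.3·779.1 = 1.889e+04 Pa.
Head loss h_f = ΔP/(ρg) = 1.889e+04/(1030·9.81) = 1.87 m.

h_f ≈ 1.87 m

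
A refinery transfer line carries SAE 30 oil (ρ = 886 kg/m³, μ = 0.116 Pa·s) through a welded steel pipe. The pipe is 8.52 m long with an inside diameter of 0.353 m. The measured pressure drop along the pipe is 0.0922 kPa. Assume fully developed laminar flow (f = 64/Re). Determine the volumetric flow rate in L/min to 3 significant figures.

Q ≈ 2130 L/min

For laminar flow, f = 64/Re with Re = ρVD/μ, so Darcy-Weisbach reduces to ΔP = 32μLV/D². Solving for V: V = ΔP·D²/(32μL) = 92.2·(0.353)²/(32·0.116·8.52) = 0.3633 m/s.
Check: Re = ρVD/μ = 886·0.3633·0.353/0.116 = 979.5 < 2300, so the laminar assumption holds.
Q = V·A = 0.3633·(π/4·0.353²) = 0.03555 m³/s = 2130 L/min.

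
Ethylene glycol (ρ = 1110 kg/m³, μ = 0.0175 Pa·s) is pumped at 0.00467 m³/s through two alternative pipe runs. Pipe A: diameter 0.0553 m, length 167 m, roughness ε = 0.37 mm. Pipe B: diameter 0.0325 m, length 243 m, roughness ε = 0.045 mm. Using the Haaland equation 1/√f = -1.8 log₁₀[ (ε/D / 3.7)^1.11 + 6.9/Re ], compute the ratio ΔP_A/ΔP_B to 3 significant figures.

Pipe A: V = Q/A = 0.00467/0.002402 = 1.944 m/s; Re = 6820; ε/D = 0.00669; Haaland → f = 0.04178; ΔP_A = f(L/D)(ρV²/2) = 2.647e+05 Pa.
Pipe B: V = Q/A = 0.00467/0.0008296 = 5.629 m/s; Re = 1.16e+04; ε/D = 0.00138; Haaland → f = 0.03163; ΔP_B = f(L/D)(ρV²/2) = 4.159e+06 Pa.
ΔP_A/ΔP_B = 2.647e+05/4.159e+06 = 0.0637.

ΔP_A/ΔP_B ≈ 0.0637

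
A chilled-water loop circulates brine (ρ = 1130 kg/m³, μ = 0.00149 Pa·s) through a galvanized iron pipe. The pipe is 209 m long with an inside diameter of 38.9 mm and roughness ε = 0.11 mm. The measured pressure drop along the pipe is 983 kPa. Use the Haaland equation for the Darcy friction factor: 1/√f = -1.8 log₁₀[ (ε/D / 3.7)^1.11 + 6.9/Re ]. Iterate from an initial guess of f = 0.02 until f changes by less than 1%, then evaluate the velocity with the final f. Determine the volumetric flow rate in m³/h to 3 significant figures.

Q ≈ 14.8 m³/h

Rearranging Darcy-Weisbach: V = √(2·ΔP·D/(f·L·ρ)). With ε/D = 0.00011/0.0389 = 0.00283, iterate starting from f = 0.02:
  f = 0.02 → V = √(2·9.83e+05·0.0389/(0.02·209·1130)) = 4.024 m/s; Re = ρVD/μ = 1.187e+05; f → 0.02682
  f = 0.02682 → V = 3.475 m/s; Re = 1.025e+05; f → 0.02697
Converged (Δf/f < 1%). With the final f = 0.02697: V = √(2·9.83e+05·0.0389/(0.02697·209·1130)) = 3.465 m/s.
Q = V·A = 3.465·(π/4·0.0389²) = 0.004118 m³/s = 14.8 m³/h.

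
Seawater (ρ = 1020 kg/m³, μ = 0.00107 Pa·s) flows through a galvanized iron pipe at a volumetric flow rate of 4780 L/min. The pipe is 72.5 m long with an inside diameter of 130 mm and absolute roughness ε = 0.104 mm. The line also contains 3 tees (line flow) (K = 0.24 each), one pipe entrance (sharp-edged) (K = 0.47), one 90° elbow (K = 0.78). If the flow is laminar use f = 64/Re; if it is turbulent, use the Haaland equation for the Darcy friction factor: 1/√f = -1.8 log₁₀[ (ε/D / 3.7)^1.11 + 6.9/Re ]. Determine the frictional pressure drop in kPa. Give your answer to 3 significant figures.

ΔP ≈ 232 kPa

Q = 4780 L/min = 4780/60000 = 0.07967 m³/s.
Cross-sectional area A = πD²/4 = π(0.13)²/4 = 0.01327 m²; mean velocity V = Q/A = 0.07967/0.01327 = 6.002 m/s.
Reynolds number Re = ρVD/μ = 1020 · 6.002 · 0.13 / 0.00107 = 7.438e+05.
Re > 4000 → turbulent. Relative roughness ε/D = 0.000104/0.13 = 0.0008. Haaland: 1/√f = -1.8 log₁₀[(0.0008/3.7)^1.11 + 6.9/7.438e+05] = -1.8 log₁₀[8.55e-05 + 9.28e-06] = 7.242, so f = 0.01907.
Total minor-loss coefficient ΣK = 3·0.24 + 1·0.47 + 1·0.78 = 1.97.
ΔP = [f·L/D + ΣK]·(ρV²/2) = [0.01907·72.5/0.13 + 1.97]·(1020·6.002²/2) = [10.63 + 1.97]·1.837e+04 = 2.315e+05 Pa.
ΔP = 2.315e+05 Pa = 232 kPa.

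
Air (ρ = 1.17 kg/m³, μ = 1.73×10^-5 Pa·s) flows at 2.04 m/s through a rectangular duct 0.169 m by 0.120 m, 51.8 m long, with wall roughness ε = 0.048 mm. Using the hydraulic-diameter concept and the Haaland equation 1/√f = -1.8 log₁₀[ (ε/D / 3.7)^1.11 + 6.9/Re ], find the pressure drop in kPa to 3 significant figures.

ΔP ≈ 0.0239 kPa

Hydraulic diameter D_h = 4A/P = 4·(0.169·0.12)/(2·(0.169+0.12)) = 0.08112/0.578 = 0.1403 m.
Re = ρVD_h/μ = 1.17·2.04·0.1403/1.73e-05 = 1.936e+04.
ε/D_h = 4.8e-05/0.1403 = 0.000342; Haaland gives 1/√f = -1.8 log₁₀[3.33e-05+0.000356] = 6.137, so f = 0.02655.
ΔP = f(L/D_h)(ρV²/2) = 0.02655·51.8/0.1403·2.435 = 23.86 Pa.
ΔP = 0.0239 kPa.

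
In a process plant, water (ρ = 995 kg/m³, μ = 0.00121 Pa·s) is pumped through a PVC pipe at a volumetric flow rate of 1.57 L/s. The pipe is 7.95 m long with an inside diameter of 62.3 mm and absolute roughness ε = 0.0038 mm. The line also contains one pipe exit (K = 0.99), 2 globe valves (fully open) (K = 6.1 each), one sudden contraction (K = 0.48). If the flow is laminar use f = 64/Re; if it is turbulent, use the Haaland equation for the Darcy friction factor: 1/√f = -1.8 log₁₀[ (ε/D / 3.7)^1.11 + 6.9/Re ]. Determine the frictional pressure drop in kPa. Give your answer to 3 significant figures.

ΔP ≈ 2.21 kPa

Q = 1.57 L/s = 1.57/1000 = 0.00157 m³/s.
Cross-sectional area A = πD²/4 = π(0.0623)²/4 = 0.003048 m²; mean velocity V = Q/A = 0.00157/0.003048 = 0.515 m/s.
Reynolds number Re = ρVD/μ = 995 · 0.515 · 0.0623 / 0.00121 = 2.639e+04.
Re > 4000 → turbulent. Relative roughness ε/D = 3.8e-06/0.0623 = 6.1e-05. Haaland: 1/√f = -1.8 log₁₀[(6.1e-05/3.7)^1.11 + 6.9/2.639e+04] = -1.8 log₁₀[4.91e-06 + 0.000262] = 6.434, so f = 0.02416.
Total minor-loss coefficient ΣK = 1·0.99 + 2·6.1 + 1·0.48 = 13.7.
ΔP = [f·L/D + ΣK]·(ρV²/2) = [0.02416·7.95/0.0623 + 13.7]·(995·0.515²/2) = [3.083 + 13.7]·132 = 2211 Pa.
ΔP = 2211 Pa = 2.21 kPa.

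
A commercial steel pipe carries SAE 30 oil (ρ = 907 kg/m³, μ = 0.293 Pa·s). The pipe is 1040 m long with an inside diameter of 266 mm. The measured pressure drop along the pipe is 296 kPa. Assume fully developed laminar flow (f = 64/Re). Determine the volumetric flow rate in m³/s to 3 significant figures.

For laminar flow, f = 64/Re with Re = ρVD/μ, so Darcy-Weisbach reduces to ΔP = 32μLV/D². Solving for V: V = ΔP·D²/(32μL) = 2.96e+05·(0.266)²/(32·0.293·1040) = 2.148 m/s.
Check: Re = ρVD/μ = 907·2.148·0.266/0.293 = 1769 < 2300, so the laminar assumption holds.
Q = V·A = 2.148·(π/4·0.266²) = 0.1194 m³/s = 0.119 m³/s.

Q ≈ 0.119 m³/s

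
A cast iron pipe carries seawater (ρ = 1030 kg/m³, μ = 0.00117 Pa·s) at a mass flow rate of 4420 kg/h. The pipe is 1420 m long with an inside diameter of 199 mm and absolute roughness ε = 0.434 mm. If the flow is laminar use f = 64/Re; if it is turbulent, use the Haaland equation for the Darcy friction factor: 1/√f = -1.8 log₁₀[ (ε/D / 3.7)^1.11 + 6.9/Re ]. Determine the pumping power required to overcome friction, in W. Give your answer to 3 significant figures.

ṁ = 4420 kg/h = 4420/3600 = 1.228 kg/s.
A = πD²/4 = π(0.199)²/4 = 0.0311 m²; mean velocity V = ṁ/(ρA) = 1.228/(1030 · 0.0311) = 0.03833 m/s.
Reynolds number Re = ρVD/μ = 1030 · 0.03833 · 0.199 / 0.00117 = 6714.
Re > 4000 → turbulent. Relative roughness ε/D = 0.000434/0.199 = 0.00218. Haaland: 1/√f = -1.8 log₁₀[(0.00218/3.7)^1.11 + 6.9/6714] = -1.8 log₁₀[0.00026 + 0.00103] = 5.202, so f = 0.03695.
Darcy-Weisbach: ΔP = f(L/D)(ρV²/2) = 0.03695·(1420/0.199)·(1030·0.03833²/2) = 0.03695·7136·0.7565 = 199.4 Pa.
Q = ṁ/ρ = 1.228/1030 = 0.001192 m³/s.
Pumping power P = QΔP = 0.001192·199.4 = 0.2377 W = 0.238 W.

P ≈ 0.238 W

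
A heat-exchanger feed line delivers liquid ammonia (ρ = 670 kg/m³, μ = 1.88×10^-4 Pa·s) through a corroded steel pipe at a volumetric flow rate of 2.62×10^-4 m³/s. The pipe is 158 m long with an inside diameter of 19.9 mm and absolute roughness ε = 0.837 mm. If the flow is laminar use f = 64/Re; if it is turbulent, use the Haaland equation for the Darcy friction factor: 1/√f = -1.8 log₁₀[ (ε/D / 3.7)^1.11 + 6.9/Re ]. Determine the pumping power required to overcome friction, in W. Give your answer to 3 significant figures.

P ≈ 33.0 W

Cross-sectional area A = πD²/4 = π(0.0199)²/4 = 0.000311 m²; mean velocity V = Q/A = 0.000262/0.000311 = 0.8424 m/s.
Reynolds number Re = ρVD/μ = 670 · 0.8424 · 0.0199 / 0.000188 = 5.974e+04.
Re > 4000 → turbulent. Relative roughness ε/D = 0.000837/0.0199 = 0.0421. Haaland: 1/√f = -1.8 log₁₀[(0.0421/3.7)^1.11 + 6.9/5.974e+04] = -1.8 log₁₀[0.00695 + 0.000115] = 3.872, so f = 0.0667.
Darcy-Weisbach: ΔP = f(L/D)(ρV²/2) = 0.0667·(158/0.0199)·(670·0.8424²/2) = 0.0667·7940·237.7 = 1.259e+05 Pa.
Pumping power P = QΔP = 0.000262·1.259e+05 = 32.99 W = 33.0 W.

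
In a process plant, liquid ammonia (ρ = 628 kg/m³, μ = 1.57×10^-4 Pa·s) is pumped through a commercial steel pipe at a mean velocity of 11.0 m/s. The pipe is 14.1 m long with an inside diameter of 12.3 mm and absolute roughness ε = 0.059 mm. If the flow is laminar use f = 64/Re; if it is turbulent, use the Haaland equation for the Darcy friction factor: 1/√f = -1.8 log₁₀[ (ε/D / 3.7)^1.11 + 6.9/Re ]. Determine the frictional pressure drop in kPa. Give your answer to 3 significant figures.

ΔP ≈ 1320 kPa

Reynolds number Re = ρVD/μ = 628 · 11 · 0.0123 / 0.000157 = 5.412e+05.
Re > 4000 → turbulent. Relative roughness ε/D = 5.9e-05/0.0123 = 0.0048. Haaland: 1/√f = -1.8 log₁₀[(0.0048/3.7)^1.11 + 6.9/5.412e+05] = -1.8 log₁₀[0.000624 + 1.27e-05] = 5.753, so f = 0.03022.
Darcy-Weisbach: ΔP = f(L/D)(ρV²/2) = 0.03022·(14.1/0.0123)·(628·11²/2) = 0.03022·1146·3.799e+04 = 1.316e+06 Pa.
ΔP = 1.316e+06 Pa = 1320 kPa.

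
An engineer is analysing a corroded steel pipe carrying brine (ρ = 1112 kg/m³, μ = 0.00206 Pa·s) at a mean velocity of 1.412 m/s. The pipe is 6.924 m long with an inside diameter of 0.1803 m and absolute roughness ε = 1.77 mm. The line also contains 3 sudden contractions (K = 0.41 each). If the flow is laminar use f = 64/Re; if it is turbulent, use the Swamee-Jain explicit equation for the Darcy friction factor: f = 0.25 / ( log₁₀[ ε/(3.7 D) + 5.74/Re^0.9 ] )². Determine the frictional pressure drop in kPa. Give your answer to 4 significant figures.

ΔP ≈ 2.994 kPa

Reynolds number Re = ρVD/μ = 1112 · 1.412 · 0.1803 / 0.00206 = 1.374e+05.
Re > 4000 → turbulent. Relative roughness ε/D = 0.00177/0.1803 = 0.00982. Swamee-Jain: f = 0.25/(log₁₀[0.00982/3.7 + 5.74/1.374e+05^0.9])² = 0.25/(log₁₀[0.00265 + 0.000136])² = 0.25/(-2.554)² = 0.03831.
Total minor-loss coefficient ΣK = 3·0.41 = 1.23.
ΔP = [f·L/D + ΣK]·(ρV²/2) = [0.03831·6.924/0.1803 + 1.23]·(1112·1.412²/2) = [1.471 + 1.23]·1109 = 2994 Pa.
ΔP = 2994 Pa = 2.994 kPa.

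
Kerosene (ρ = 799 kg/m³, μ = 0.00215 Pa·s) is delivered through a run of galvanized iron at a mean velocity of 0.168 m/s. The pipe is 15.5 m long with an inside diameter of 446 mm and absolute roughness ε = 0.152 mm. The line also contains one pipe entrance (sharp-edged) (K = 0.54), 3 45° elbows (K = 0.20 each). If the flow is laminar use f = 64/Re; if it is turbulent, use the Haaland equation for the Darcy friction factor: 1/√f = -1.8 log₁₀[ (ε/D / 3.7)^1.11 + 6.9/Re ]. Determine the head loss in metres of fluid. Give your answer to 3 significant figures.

Reynolds number Re = ρVD/μ = 799 · 0.168 · 0.446 / 0.00215 = 2.785e+04.
Re > 4000 → turbulent. Relative roughness ε/D = 0.000152/0.446 = 0.000341. Haaland: 1/√f = -1.8 log₁₀[(0.000341/3.7)^1.11 + 6.9/2.785e+04] = -1.8 log₁₀[3.31e-05 + 0.000248] = 6.392, so f = 0.02447.
Total minor-loss coefficient ΣK = 1·0.54 + 3·0.2 = 1.14.
ΔP = [f·L/D + ΣK]·(ρV²/2) = [0.02447·15.5/0.446 + 1.14]·(799·0.168²/2) = [0.8505 + 1.14]·11.28 = 22.44 Pa.
Head loss h_f = ΔP/(ρg) = 22.44/(799·9.81) = 0.00286 m.

h_f ≈ 0.00286 m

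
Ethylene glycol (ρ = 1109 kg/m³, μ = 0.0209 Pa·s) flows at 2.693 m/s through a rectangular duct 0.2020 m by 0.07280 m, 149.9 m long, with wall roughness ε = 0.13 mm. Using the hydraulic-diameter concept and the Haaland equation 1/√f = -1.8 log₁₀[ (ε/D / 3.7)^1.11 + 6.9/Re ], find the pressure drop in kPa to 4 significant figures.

Hydraulic diameter D_h = 4A/P = 4·(0.202·0.0728)/(2·(0.202+0.0728)) = 0.05882/0.5496 = 0.107 m.
Re = ρVD_h/μ = 1109·2.693·0.107/0.0209 = 1.529e+04.
ε/D_h = 0.00013/0.107 = 0.00121; Haaland gives 1/√f = -1.8 log₁₀[0.000136+0.000451] = 5.816, so f = 0.02956.
ΔP = f(L/D_h)(ρV²/2) = 0.02956·149.9/0.107·4021 = 1.665e+05 Pa.
ΔP = 166.5 kPa.

ΔP ≈ 166.5 kPa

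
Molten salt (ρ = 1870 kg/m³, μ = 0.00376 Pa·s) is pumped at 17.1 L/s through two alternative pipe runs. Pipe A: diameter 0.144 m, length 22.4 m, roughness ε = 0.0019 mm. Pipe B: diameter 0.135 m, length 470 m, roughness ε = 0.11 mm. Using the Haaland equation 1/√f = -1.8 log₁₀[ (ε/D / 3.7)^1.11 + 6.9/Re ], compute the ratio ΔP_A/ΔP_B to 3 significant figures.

ΔP_A/ΔP_B ≈ 0.0300

Pipe A: V = Q/A = 0.0171/0.01629 = 1.05 m/s; Re = 7.52e+04; ε/D = 1.32e-05; Haaland → f = 0.01897; ΔP_A = f(L/D)(ρV²/2) = 3043 Pa.
Pipe B: V = Q/A = 0.0171/0.01431 = 1.195 m/s; Re = 8.021e+04; ε/D = 0.000815; Haaland → f = 0.02182; ΔP_B = f(L/D)(ρV²/2) = 1.013e+05 Pa.
ΔP_A/ΔP_B = 3043/1.013e+05 = 0.0300.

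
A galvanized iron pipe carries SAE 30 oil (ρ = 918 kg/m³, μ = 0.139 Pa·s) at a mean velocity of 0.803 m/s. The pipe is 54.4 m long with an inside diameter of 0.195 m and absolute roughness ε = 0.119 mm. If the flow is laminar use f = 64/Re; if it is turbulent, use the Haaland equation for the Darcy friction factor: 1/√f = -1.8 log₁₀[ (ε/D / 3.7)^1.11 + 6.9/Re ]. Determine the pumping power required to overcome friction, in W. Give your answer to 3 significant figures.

P ≈ 123 W

Reynolds number Re = ρVD/μ = 918 · 0.803 · 0.195 / 0.139 = 1034.
Re < 2300 → laminar flow, so f = 64/Re = 64/1034 = 0.06189 (the turbulent correlation is not needed).
Darcy-Weisbach: ΔP = f(L/D)(ρV²/2) = 0.06189·(54.4/0.195)·(918·0.803²/2) = 0.06189·279·296 = 5110 Pa.
Q = V·A = 0.803·0.02986 = 0.02398 m³/s.
Pumping power P = QΔP = 0.02398·5110 = 122.5 W = 123 W.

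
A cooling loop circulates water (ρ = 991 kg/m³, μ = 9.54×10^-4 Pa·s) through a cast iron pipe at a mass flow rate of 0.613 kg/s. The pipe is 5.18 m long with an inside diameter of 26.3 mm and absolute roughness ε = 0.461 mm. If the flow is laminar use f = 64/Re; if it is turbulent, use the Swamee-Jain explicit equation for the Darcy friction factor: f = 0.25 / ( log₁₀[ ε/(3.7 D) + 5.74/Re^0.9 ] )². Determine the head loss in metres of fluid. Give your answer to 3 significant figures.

A = πD²/4 = π(0.0263)²/4 = 0.0005433 m²; mean velocity V = ṁ/(ρA) = 0.613/(991 · 0.0005433) = 1.139 m/s.
Reynolds number Re = ρVD/μ = 991 · 1.139 · 0.0263 / 0.000954 = 3.111e+04.
Re > 4000 → turbulent. Relative roughness ε/D = 0.000461/0.0263 = 0.0175. Swamee-Jain: f = 0.25/(log₁₀[0.0175/3.7 + 5.74/3.111e+04^0.9])² = 0.25/(log₁₀[0.00474 + 0.000519])² = 0.25/(-2.279)² = 0.04812.
Darcy-Weisbach: ΔP = f(L/D)(ρV²/2) = 0.04812·(5.18/0.0263)·(991·1.139²/2) = 0.04812·197·642.4 = 6089 Pa.
Head loss h_f = ΔP/(ρg) = 6089/(991·9.81) = 0.626 m.

h_f ≈ 0.626 m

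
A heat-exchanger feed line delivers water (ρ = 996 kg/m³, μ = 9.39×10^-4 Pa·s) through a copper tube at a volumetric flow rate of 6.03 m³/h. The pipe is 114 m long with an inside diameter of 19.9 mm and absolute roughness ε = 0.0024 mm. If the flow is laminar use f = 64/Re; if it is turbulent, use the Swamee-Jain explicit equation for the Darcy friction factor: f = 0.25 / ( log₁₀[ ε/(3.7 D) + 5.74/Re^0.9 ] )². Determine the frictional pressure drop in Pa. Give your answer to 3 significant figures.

Q = 6.03 m³/h = 6.03/3600 = 0.001675 m³/s.
Cross-sectional area A = πD²/4 = π(0.0199)²/4 = 0.000311 m²; mean velocity V = Q/A = 0.001675/0.000311 = 5.385 m/s.
Reynolds number Re = ρVD/μ = 996 · 5.385 · 0.0199 / 0.000939 = 1.137e+05.
Re > 4000 → turbulent. Relative roughness ε/D = 2.4e-06/0.0199 = 0.000121. Swamee-Jain: f = 0.25/(log₁₀[0.000121/3.7 + 5.74/1.137e+05^0.9])² = 0.25/(log₁₀[3.26e-05 + 0.000162])² = 0.25/(-3.711)² = 0.01815.
Darcy-Weisbach: ΔP = f(L/D)(ρV²/2) = 0.01815·(114/0.0199)·(996·5.385²/2) = 0.01815·5729·1.444e+04 = 1.502e+06 Pa.

ΔP ≈ 1.50×10^6 Pa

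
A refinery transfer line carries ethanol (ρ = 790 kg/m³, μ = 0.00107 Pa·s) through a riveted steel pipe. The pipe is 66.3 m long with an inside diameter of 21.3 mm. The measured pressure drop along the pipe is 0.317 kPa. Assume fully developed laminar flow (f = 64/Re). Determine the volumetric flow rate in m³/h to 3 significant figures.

For laminar flow, f = 64/Re with Re = ρVD/μ, so Darcy-Weisbach reduces to ΔP = 32μLV/D². Solving for V: V = ΔP·D²/(32μL) = 317·(0.0213)²/(32·0.00107·66.3) = 0.06335 m/s.
Check: Re = ρVD/μ = 790·0.06335·0.0213/0.00107 = 996.3 < 2300, so the laminar assumption holds.
Q = V·A = 0.06335·(π/4·0.0213²) = 2.257e-05 m³/s = 0.0813 m³/h.

Q ≈ 0.0813 m³/h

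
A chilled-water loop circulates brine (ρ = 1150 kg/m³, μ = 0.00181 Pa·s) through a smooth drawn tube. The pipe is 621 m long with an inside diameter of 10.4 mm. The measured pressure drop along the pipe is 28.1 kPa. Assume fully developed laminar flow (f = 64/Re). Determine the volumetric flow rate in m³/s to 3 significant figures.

For laminar flow, f = 64/Re with Re = ρVD/μ, so Darcy-Weisbach reduces to ΔP = 32μLV/D². Solving for V: V = ΔP·D²/(32μL) = 2.81e+04·(0.0104)²/(32·0.00181·621) = 0.0845 m/s.
Check: Re = ρVD/μ = 1150·0.0845·0.0104/0.00181 = 558.3 < 2300, so the laminar assumption holds.
Q = V·A = 0.0845·(π/4·0.0104²) = 7.178e-06 m³/s = 7.18×10^-6 m³/s.

Q ≈ 7.18×10^-6 m³/s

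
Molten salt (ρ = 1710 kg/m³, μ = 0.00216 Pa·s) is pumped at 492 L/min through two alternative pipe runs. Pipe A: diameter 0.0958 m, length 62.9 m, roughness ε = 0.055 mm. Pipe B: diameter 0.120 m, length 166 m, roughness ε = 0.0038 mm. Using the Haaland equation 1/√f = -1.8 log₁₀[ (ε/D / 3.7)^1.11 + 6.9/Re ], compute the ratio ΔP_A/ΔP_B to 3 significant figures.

ΔP_A/ΔP_B ≈ 1.25

Pipe A: V = Q/A = 0.0082/0.007208 = 1.138 m/s; Re = 8.628e+04; ε/D = 0.000574; Haaland → f = 0.02075; ΔP_A = f(L/D)(ρV²/2) = 1.508e+04 Pa.
Pipe B: V = Q/A = 0.0082/0.01131 = 0.725 m/s; Re = 6.888e+04; ε/D = 3.17e-05; Haaland → f = 0.0194; ΔP_B = f(L/D)(ρV²/2) = 1.206e+04 Pa.
ΔP_A/ΔP_B = 1.508e+04/1.206e+04 = 1.25.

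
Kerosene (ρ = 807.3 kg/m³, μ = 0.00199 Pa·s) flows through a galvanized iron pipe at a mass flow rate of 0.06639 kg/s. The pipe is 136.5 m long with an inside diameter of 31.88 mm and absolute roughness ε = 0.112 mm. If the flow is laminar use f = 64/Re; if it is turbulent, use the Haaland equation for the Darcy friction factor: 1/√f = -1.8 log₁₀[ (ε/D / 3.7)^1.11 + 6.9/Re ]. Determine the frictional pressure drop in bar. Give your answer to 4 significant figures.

ΔP ≈ 0.008811 bar

A = πD²/4 = π(0.03188)²/4 = 0.0007982 m²; mean velocity V = ṁ/(ρA) = 0.06639/(807.3 · 0.0007982) = 0.103 m/s.
Reynolds number Re = ρVD/μ = 807.3 · 0.103 · 0.03188 / 0.00199 = 1332.
Re < 2300 → laminar flow, so f = 64/Re = 64/1332 = 0.04803 (the turbulent correlation is not needed).
Darcy-Weisbach: ΔP = f(L/D)(ρV²/2) = 0.04803·(136.5/0.03188)·(807.3·0.103²/2) = 0.04803·4282·4.284 = 881.1 Pa.
ΔP = 881.1 Pa = 0.008811 bar.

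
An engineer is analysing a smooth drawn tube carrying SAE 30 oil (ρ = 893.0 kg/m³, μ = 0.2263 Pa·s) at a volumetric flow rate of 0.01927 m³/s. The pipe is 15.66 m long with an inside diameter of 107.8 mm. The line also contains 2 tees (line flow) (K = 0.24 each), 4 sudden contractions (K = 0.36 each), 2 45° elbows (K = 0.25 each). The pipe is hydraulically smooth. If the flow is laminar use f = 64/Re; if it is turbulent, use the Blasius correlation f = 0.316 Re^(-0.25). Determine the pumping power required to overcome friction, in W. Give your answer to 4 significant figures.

Cross-sectional area A = πD²/4 = π(0.1078)²/4 = 0.009127 m²; mean velocity V = Q/A = 0.01927/0.009127 = 2.111 m/s.
Reynolds number Re = ρVD/μ = 893 · 2.111 · 0.1078 / 0.226 = 898.1.
Re < 2300 → laminar flow, so f = 64/Re = 64/898.1 = 0.07126 (the turbulent correlation is not needed).
Total minor-loss coefficient ΣK = 2·0.24 + 4·0.36 + 2·0.25 = 2.42.
ΔP = [f·L/D + ΣK]·(ρV²/2) = [0.07126·15.66/0.1078 + 2.42]·(893·2.111²/2) = [10.35 + 2.42]·1990 = 2.542e+04 Pa.
Pumping power P = QΔP = 0.01927·2.542e+04 = 489.85 W = 489.8 W.

P ≈ 489.8 W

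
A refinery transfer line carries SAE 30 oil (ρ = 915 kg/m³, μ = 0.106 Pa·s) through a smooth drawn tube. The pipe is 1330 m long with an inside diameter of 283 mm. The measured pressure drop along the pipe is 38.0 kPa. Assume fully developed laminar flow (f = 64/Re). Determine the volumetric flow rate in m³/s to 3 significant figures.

For laminar flow, f = 64/Re with Re = ρVD/μ, so Darcy-Weisbach reduces to ΔP = 32μLV/D². Solving for V: V = ΔP·D²/(32μL) = 3.8e+04·(0.283)²/(32·0.106·1330) = 0.6746 m/s.
Check: Re = ρVD/μ = 915·0.6746·0.283/0.106 = 1648 < 2300, so the laminar assumption holds.
Q = V·A = 0.6746·(π/4·0.283²) = 0.04243 m³/s = 0.0424 m³/s.

Q ≈ 0.0424 m³/s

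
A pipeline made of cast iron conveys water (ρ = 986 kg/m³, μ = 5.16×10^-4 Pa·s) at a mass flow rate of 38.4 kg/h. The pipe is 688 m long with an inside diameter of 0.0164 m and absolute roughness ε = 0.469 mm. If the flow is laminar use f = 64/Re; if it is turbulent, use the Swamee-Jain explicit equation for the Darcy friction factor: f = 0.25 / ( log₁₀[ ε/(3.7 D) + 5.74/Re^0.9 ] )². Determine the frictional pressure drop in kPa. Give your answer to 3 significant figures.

ṁ = 38.4 kg/h = 38.4/3600 = 0.01067 kg/s.
A = πD²/4 = π(0.0164)²/4 = 0.0002112 m²; mean velocity V = ṁ/(ρA) = 0.01067/(986 · 0.0002112) = 0.05121 m/s.
Reynolds number Re = ρVD/μ = 986 · 0.05121 · 0.0164 / 0.000516 = 1605.
Re < 2300 → laminar flow, so f = 64/Re = 64/1605 = 0.03988 (the turbulent correlation is not needed).
Darcy-Weisbach: ΔP = f(L/D)(ρV²/2) = 0.03988·(688/0.0164)·(986·0.05121²/2) = 0.03988·4.195e+04·1.293 = 2163 Pa.
ΔP = 2163 Pa = 2.16 kPa.

ΔP ≈ 2.16 kPa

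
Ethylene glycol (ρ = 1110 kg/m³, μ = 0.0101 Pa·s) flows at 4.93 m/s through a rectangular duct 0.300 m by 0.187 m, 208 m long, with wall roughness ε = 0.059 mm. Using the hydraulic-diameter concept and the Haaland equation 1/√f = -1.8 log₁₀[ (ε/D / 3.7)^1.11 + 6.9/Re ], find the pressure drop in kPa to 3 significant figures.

Hydraulic diameter D_h = 4A/P = 4·(0.3·0.187)/(2·(0.3+0.187)) = 0.2244/0.974 = 0.2304 m.
Re = ρVD_h/μ = 1110·4.93·0.2304/0.0101 = 1.248e+05.
ε/D_h = 5.9e-05/0.2304 = 0.000256; Haaland gives 1/√f = -1.8 log₁₀[2.41e-05+5.53e-05] = 7.38, so f = 0.01836.
ΔP = f(L/D_h)(ρV²/2) = 0.01836·208/0.2304·1.349e+04 = 2.236e+05 Pa.
ΔP = 224 kPa.

ΔP ≈ 224 kPa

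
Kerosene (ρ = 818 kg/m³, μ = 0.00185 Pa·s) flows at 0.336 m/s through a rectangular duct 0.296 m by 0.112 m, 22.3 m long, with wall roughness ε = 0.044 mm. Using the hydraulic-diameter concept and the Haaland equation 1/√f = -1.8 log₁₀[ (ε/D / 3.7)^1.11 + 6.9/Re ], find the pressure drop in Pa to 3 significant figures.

Hydraulic diameter D_h = 4A/P = 4·(0.296·0.112)/(2·(0.296+0.112)) = 0.1326/0.816 = 0.1625 m.
Re = ρVD_h/μ = 818·0.336·0.1625/0.00185 = 2.414e+04.
ε/D_h = 4.4e-05/0.1625 = 0.000271; Haaland gives 1/√f = -1.8 log₁₀[2.57e-05+0.000286] = 6.312, so f = 0.0251.
ΔP = f(L/D_h)(ρV²/2) = 0.0251·22.3/0.1625·46.17 = 159 Pa.

ΔP ≈ 159 Pa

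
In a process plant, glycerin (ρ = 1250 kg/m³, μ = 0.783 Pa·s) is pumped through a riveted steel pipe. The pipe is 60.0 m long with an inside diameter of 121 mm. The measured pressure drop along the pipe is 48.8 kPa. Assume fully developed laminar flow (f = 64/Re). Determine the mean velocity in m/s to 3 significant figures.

For laminar flow, f = 64/Re with Re = ρVD/μ, so Darcy-Weisbach reduces to ΔP = 32μLV/D². Solving for V: V = ΔP·D²/(32μL) = 4.88e+04·(0.121)²/(32·0.783·60) = 0.4753 m/s.
Check: Re = ρVD/μ = 1250·0.4753·0.121/0.783 = 91.8 < 2300, so the laminar assumption holds.

V ≈ 0.475 m/s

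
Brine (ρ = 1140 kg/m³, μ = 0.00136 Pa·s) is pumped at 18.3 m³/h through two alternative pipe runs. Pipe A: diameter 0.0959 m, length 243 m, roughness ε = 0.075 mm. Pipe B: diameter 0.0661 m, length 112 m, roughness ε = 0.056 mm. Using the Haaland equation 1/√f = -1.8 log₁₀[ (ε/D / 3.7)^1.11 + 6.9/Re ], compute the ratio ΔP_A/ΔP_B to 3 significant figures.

Pipe A: V = Q/A = 0.005083/0.007223 = 0.7038 m/s; Re = 5.657e+04; ε/D = 0.000782; Haaland → f = 0.0227; ΔP_A = f(L/D)(ρV²/2) = 1.624e+04 Pa.
Pipe B: V = Q/A = 0.005083/0.003432 = 1.481 m/s; Re = 8.208e+04; ε/D = 0.000847; Haaland → f = 0.02187; ΔP_B = f(L/D)(ρV²/2) = 4.635e+04 Pa.
ΔP_A/ΔP_B = 1.624e+04/4.635e+04 = 0.350.

ΔP_A/ΔP_B ≈ 0.350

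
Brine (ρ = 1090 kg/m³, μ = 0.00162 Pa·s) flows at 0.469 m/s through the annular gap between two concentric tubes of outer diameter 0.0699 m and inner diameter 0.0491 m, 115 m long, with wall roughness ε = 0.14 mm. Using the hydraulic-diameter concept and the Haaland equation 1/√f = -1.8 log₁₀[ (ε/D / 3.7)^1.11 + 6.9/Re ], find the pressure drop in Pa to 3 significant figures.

Hydraulic diameter D_h = 4A/P = D_o - D_i = 0.0699 - 0.0491 = 0.0208 m.
Re = ρVD_h/μ = 1090·0.469·0.0208/0.00162 = 6564.
ε/D_h = 0.00014/0.0208 = 0.00673; Haaland gives 1/√f = -1.8 log₁₀[0.000909+0.00105] = 4.874, so f = 0.0421.
ΔP = f(L/D_h)(ρV²/2) = 0.0421·115/0.0208·119.9 = 2.79e+04 Pa.

ΔP ≈ 27900 Pa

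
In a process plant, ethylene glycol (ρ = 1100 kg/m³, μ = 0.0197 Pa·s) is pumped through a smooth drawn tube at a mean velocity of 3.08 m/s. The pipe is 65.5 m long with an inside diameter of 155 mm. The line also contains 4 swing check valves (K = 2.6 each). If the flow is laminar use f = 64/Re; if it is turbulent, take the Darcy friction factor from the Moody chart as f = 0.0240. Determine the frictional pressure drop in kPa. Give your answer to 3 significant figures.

Reynolds number Re = ρVD/μ = 1100 · 3.08 · 0.155 / 0.0197 = 2.666e+04.
Re > 4000 → turbulent; use the Moody-chart value f = 0.0240.
Total minor-loss coefficient ΣK = 4·2.6 = 10.4.
ΔP = [f·L/D + ΣK]·(ρV²/2) = [0.024·65.5/0.155 + 10.4]·(1100·3.08²/2) = [10.14 + 10.4]·5218 = 1.072e+05 Pa.
ΔP = 1.072e+05 Pa = 107 kPa.

ΔP ≈ 107 kPa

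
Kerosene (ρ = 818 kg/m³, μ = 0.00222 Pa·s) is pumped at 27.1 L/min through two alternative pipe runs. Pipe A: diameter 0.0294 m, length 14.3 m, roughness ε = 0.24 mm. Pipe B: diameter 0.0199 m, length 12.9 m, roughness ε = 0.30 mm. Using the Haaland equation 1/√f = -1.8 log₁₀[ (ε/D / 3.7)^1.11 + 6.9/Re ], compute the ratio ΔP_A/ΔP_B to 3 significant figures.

ΔP_A/ΔP_B ≈ 0.142

Pipe A: V = Q/A = 0.0004517/0.0006789 = 0.6653 m/s; Re = 7207; ε/D = 0.00816; Haaland → f = 0.04293; ΔP_A = f(L/D)(ρV²/2) = 3781 Pa.
Pipe B: V = Q/A = 0.0004517/0.000311 = 1.452 m/s; Re = 1.065e+04; ε/D = 0.0151; Haaland → f = 0.04777; ΔP_B = f(L/D)(ρV²/2) = 2.671e+04 Pa.
ΔP_A/ΔP_B = 3781/2.671e+04 = 0.142.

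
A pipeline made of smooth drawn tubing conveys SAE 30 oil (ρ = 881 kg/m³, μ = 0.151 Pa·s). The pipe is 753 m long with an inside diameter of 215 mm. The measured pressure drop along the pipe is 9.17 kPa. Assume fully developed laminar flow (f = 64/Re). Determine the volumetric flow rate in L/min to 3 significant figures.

Q ≈ 254 L/min

For laminar flow, f = 64/Re with Re = ρVD/μ, so Darcy-Weisbach reduces to ΔP = 32μLV/D². Solving for V: V = ΔP·D²/(32μL) = 9170·(0.215)²/(32·0.151·753) = 0.1165 m/s.
Check: Re = ρVD/μ = 881·0.1165·0.215/0.151 = 146.1 < 2300, so the laminar assumption holds.
Q = V·A = 0.1165·(π/4·0.215²) = 0.00423 m³/s = 254 L/min.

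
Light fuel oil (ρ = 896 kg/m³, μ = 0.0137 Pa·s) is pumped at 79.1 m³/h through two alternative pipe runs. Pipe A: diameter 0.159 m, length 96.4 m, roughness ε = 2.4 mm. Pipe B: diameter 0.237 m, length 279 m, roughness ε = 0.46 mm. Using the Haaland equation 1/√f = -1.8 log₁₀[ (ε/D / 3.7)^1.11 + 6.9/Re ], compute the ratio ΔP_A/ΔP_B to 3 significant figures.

Pipe A: V = Q/A = 0.02197/0.01986 = 1.107 m/s; Re = 1.151e+04; ε/D = 0.0151; Haaland → f = 0.04751; ΔP_A = f(L/D)(ρV²/2) = 1.58e+04 Pa.
Pipe B: V = Q/A = 0.02197/0.04412 = 0.4981 m/s; Re = 7720; ε/D = 0.00194; Haaland → f = 0.03547; ΔP_B = f(L/D)(ρV²/2) = 4640 Pa.
ΔP_A/ΔP_B = 1.58e+04/4640 = 3.41.

ΔP_A/ΔP_B ≈ 3.41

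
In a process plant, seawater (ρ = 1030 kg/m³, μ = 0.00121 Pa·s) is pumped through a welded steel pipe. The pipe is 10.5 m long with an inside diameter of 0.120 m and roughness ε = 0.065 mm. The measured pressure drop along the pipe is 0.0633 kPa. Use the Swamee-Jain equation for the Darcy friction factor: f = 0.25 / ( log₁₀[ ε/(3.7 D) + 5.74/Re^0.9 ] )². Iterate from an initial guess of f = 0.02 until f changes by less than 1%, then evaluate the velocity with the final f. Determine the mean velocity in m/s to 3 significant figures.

V ≈ 0.232 m/s

Rearranging Darcy-Weisbach: V = √(2·ΔP·D/(f·L·ρ)). With ε/D = 6.5e-05/0.12 = 0.000542, iterate starting from f = 0.02:
  f = 0.02 → V = √(2·63.3·0.12/(0.02·10.5·1030)) = 0.265 m/s; Re = ρVD/μ = 2.707e+04; f → 0.02546
  f = 0.02546 → V = 0.2349 m/s; Re = 2.4e+04; f → 0.02609
  f = 0.02609 → V = 0.2321 m/s; Re = 2.37e+04; f → 0.02615
Converged (Δf/f < 1%). With the final f = 0.02615: V = √(2·63.3·0.12/(0.02615·10.5·1030)) = 0.2318 m/s.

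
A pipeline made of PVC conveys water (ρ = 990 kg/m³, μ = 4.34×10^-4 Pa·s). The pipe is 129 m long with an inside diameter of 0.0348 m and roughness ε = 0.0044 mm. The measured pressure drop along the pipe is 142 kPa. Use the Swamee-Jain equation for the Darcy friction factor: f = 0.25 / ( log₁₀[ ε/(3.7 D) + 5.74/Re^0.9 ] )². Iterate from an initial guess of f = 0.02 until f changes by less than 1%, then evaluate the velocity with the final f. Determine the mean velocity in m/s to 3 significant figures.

V ≈ 2.13 m/s

Rearranging Darcy-Weisbach: V = √(2·ΔP·D/(f·L·ρ)). With ε/D = 4.4e-06/0.0348 = 0.000126, iterate starting from f = 0.02:
  f = 0.02 → V = √(2·1.42e+05·0.0348/(0.02·129·990)) = 1.967 m/s; Re = ρVD/μ = 1.562e+05; f → 0.01724
  f = 0.01724 → V = 2.118 m/s; Re = 1.682e+05; f → 0.01704
  f = 0.01704 → V = 2.131 m/s; Re = 1.692e+05; f → 0.01703
Converged (Δf/f < 1%). With the final f = 0.01703: V = √(2·1.42e+05·0.0348/(0.01703·129·990)) = 2.132 m/s.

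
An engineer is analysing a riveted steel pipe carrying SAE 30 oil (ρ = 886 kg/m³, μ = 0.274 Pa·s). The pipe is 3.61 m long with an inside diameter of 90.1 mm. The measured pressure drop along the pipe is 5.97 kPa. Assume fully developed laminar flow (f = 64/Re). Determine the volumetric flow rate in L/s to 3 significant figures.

Q ≈ 9.76 L/s

For laminar flow, f = 64/Re with Re = ρVD/μ, so Darcy-Weisbach reduces to ΔP = 32μLV/D². Solving for V: V = ΔP·D²/(32μL) = 5970·(0.0901)²/(32·0.274·3.61) = 1.531 m/s.
Check: Re = ρVD/μ = 886·1.531·0.0901/0.274 = 446.1 < 2300, so the laminar assumption holds.
Q = V·A = 1.531·(π/4·0.0901²) = 0.009762 m³/s = 9.76 L/s.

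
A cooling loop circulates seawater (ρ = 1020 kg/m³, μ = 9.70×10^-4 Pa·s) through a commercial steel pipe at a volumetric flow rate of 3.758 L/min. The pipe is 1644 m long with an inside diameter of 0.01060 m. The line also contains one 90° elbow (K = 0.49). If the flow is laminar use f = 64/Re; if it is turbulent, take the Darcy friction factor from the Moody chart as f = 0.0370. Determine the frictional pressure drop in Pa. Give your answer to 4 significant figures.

ΔP ≈ 1474000 Pa

Q = 3.758 L/min = 3.758/60000 = 6.263e-05 m³/s.
Cross-sectional area A = πD²/4 = π(0.0106)²/4 = 8.825e-05 m²; mean velocity V = Q/A = 6.263e-05/8.825e-05 = 0.7097 m/s.
Reynolds number Re = ρVD/μ = 1020 · 0.7097 · 0.0106 / 0.00097 = 7911.
Re > 4000 → turbulent; use the Moody-chart value f = 0.0370.
Total minor-loss coefficient ΣK = 1·0.49 = 0.49.
ΔP = [f·L/D + ΣK]·(ρV²/2) = [0.037·1644/0.0106 + 0.49]·(1020·0.7097²/2) = [5738 + 0.49]·256.9 = 1.474e+06 Pa.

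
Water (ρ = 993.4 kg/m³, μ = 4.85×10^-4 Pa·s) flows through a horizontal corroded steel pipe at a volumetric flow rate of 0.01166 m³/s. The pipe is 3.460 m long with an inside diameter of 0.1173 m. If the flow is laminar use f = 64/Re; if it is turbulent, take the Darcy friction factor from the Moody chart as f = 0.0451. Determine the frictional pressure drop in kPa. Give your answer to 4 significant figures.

ΔP ≈ 0.7693 kPa

Cross-sectional area A = πD²/4 = π(0.1173)²/4 = 0.01081 m²; mean velocity V = Q/A = 0.01166/0.01081 = 1.079 m/s.
Reynolds number Re = ρVD/μ = 993.4 · 1.079 · 0.1173 / 0.000485 = 2.592e+05.
Re > 4000 → turbulent; use the Moody-chart value f = 0.0451.
Darcy-Weisbach: ΔP = f(L/D)(ρV²/2) = 0.0451·(3.46/0.1173)·(993.4·1.079²/2) = 0.0451·29.5·578.3 = 769.3 Pa.
ΔP = 769.3 Pa = 0.7693 kPa.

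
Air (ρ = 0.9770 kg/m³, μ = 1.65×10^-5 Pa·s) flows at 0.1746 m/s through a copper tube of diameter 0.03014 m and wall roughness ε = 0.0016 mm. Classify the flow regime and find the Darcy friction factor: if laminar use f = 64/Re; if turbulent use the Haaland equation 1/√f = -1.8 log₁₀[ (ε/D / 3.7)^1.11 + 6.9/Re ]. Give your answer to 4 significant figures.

Re = ρVD/μ = 0.977·0.1746·0.03014/1.65e-05 = 311.6.
Re < 2300 → laminar, so f = 64/Re = 0.2054 (roughness is irrelevant in laminar flow).

f ≈ 0.2054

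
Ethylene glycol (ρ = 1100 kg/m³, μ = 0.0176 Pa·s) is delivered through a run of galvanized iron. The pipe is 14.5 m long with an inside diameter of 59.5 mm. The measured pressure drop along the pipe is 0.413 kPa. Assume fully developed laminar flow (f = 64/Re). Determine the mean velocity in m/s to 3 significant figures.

For laminar flow, f = 64/Re with Re = ρVD/μ, so Darcy-Weisbach reduces to ΔP = 32μLV/D². Solving for V: V = ΔP·D²/(32μL) = 413·(0.0595)²/(32·0.0176·14.5) = 0.179 m/s.
Check: Re = ρVD/μ = 1100·0.179·0.0595/0.0176 = 665.8 < 2300, so the laminar assumption holds.

V ≈ 0.179 m/s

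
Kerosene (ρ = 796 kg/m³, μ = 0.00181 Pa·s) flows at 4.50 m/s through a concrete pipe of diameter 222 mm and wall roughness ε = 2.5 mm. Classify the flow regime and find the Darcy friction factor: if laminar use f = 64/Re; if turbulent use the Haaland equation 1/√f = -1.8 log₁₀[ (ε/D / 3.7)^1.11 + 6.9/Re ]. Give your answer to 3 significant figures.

f ≈ 0.0397

Re = ρVD/μ = 796·4.5·0.222/0.00181 = 4.393e+05.
Re > 4000 → turbulent. ε/D = 0.0025/0.222 = 0.0113; Haaland: 1/√f = -1.8 log₁₀[0.00161 + 1.57e-05] = 5.021, so f = 0.03967.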